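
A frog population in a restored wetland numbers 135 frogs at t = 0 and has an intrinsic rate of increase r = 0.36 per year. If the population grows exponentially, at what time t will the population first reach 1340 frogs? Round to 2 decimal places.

Set N₀·e^(rt) = 1340: e^(0.36·t) = 1340/135 = 9.9259.
0.36·t = ln(9.9259) = 2.2952, so t = 2.2952/0.36 = 6.3754.

6.38 years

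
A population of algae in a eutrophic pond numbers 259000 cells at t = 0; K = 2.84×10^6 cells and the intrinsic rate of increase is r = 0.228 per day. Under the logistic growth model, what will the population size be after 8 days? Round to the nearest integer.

A = (K − N₀)/N₀ = (2.84×10^6 − 259000)/259000 = 9.9653.
N(t) = K/(1 + A·e^(−rt)) = 2.84×10^6/(1 + 9.9653×e^(−0.228×8)).
e^(−1.824) = 0.16138; denominator = 1 + 9.9653×0.16138 = 2.6082.
N = 2.84×10^6/2.6082 = 1.088881×10^6.

1088881 cells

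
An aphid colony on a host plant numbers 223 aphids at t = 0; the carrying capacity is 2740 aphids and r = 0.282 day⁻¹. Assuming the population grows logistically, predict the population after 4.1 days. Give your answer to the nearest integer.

A = (K − N₀)/N₀ = (2740 − 223)/223 = 11.287.
N(t) = K/(1 + A·e^(−rt)) = 2740/(1 + 11.287×e^(−0.282×4.1)).
e^(−1.156) = 0.31468; denominator = 1 + 11.287×0.31468 = 4.5518.
N = 2740/4.5518 = 601.961.

602 aphids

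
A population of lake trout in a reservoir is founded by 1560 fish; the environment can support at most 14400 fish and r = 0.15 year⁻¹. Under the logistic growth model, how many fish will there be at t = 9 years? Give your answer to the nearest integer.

A = (K − N₀)/N₀ = (14400 − 1560)/1560 = 8.2308.
N(t) = K/(1 + A·e^(−rt)) = 14400/(1 + 8.2308×e^(−0.15×9)).
e^(−1.35) = 0.25924; denominator = 1 + 8.2308×0.25924 = 3.1337.
N = 14400/3.1337 = 4595.14.

4595 fish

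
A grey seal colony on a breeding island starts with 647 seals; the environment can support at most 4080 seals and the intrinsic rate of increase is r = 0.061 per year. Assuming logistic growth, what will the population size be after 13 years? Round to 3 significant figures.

1200 seals

A = (K − N₀)/N₀ = (4080 − 647)/647 = 5.306.
N(t) = K/(1 + A·e^(−rt)) = 4080/(1 + 5.306×e^(−0.061×13)).
e^(−0.793) = 0.45249; denominator = 1 + 5.306×0.45249 = 3.4009.
N = 4080/3.4009 = 1199.68.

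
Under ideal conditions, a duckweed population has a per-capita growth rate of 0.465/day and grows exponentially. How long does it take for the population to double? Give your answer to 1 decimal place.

1.5 days

Doubling time t_d = ln(2)/r = 0.6931/0.465 = 1.4906.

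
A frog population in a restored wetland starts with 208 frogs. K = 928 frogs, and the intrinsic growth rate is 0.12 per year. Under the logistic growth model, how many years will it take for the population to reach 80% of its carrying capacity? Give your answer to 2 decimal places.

21.90 years

A = (K − N₀)/N₀ = (928 − 208)/208 = 3.4615.
Solve 928/(1 + 3.4615·e^(−0.12t)) = 742.4: 1 + 3.4615·e^(−0.12t) = 1.25, so e^(−0.12t) = 0.0722222.
−0.12·t = ln(0.0722222) = -2.628, so t = 2.628/0.12 = 21.9.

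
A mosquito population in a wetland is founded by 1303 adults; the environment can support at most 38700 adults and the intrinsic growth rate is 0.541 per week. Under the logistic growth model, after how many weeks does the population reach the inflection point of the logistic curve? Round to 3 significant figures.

Logistic growth is fastest at N = K/2 = 19350.
A = (K − N₀)/N₀ = 28.701. Set K/(1 + A·e^(−rt)) = K/2 → A·e^(−rt) = 1.
e^(−0.541t) = 1/28.701 = 0.0348424, so t = ln(28.701)/0.541 = 3.3569/0.541 = 6.205.

6.21 weeks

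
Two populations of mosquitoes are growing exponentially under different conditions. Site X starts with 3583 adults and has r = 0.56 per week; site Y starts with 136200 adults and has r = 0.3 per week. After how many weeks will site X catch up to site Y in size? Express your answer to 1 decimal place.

14.0 weeks

Set 3583·e^(0.56t) = 136200·e^(0.3t).
e^((0.56 − 0.3)t) = 136200/3583 → e^(0.26·t) = 38.013.
0.26·t = ln(38.013) = 3.6379, so t = 3.6379/0.26 = 13.992.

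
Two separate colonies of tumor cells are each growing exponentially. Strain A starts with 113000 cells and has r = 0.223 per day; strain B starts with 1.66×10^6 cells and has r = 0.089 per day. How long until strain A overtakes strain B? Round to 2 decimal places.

Set 113000·e^(0.223t) = 1.66×10^6·e^(0.089t).
e^((0.223 − 0.089)t) = 1.66×10^6/113000 → e^(0.134·t) = 14.69.
0.134·t = ln(14.69) = 2.6872, so t = 2.6872/0.134 = 20.054.

20.05 days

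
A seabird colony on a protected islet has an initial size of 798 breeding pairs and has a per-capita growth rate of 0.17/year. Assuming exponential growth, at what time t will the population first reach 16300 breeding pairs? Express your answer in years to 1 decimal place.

Set N₀·e^(rt) = 16300: e^(0.17·t) = 16300/798 = 20.426.
0.17·t = ln(20.426) = 3.0168, so t = 3.0168/0.17 = 17.746.

17.7 years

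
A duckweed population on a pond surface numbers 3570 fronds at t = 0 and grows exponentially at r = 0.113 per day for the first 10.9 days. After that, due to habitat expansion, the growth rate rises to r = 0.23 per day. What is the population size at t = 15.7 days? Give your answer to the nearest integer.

36902 fronds

Phase 1: N(10.9) = 3570·e^(0.113×10.9) = 3570·e^1.232 = 12234.6.
Phase 2 runs for 15.7 − 10.9 = 4.8 days at r = 0.23.
N(15.7) = 12234.6·e^(0.23×4.8) = 12234.6·e^1.104 = 36902.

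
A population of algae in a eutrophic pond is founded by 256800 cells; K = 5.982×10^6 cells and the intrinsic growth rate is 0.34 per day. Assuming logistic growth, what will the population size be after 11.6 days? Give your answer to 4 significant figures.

A = (K − N₀)/N₀ = (5.982×10^6 − 256800)/256800 = 22.294.
N(t) = K/(1 + A·e^(−rt)) = 5.982×10^6/(1 + 22.294×e^(−0.34×11.6)).
e^(−3.944) = 0.019371; denominator = 1 + 22.294×0.019371 = 1.4319.
N = 5.982×10^6/1.4319 = 4.177797×10^6.

4178000 cells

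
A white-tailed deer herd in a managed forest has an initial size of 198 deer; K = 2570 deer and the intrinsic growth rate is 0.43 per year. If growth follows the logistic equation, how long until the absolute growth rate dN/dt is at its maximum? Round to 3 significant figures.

5.77 years

Logistic growth is fastest at N = K/2 = 1285.
A = (K − N₀)/N₀ = 11.98. Set K/(1 + A·e^(−rt)) = K/2 → A·e^(−rt) = 1.
e^(−0.43t) = 1/11.98 = 0.0834739, so t = ln(11.98)/0.43 = 2.4832/0.43 = 5.7749.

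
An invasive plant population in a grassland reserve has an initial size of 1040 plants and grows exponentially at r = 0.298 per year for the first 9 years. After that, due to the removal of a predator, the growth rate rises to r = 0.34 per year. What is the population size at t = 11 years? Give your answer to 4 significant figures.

30000 plants

Phase 1: N(9) = 1040·e^(0.298×9) = 1040·e^2.682 = 15198.9.
Phase 2 runs for 11 − 9 = 2 years at r = 0.34.
N(11) = 15198.9·e^(0.34×2) = 15198.9·e^0.68 = 30000.7.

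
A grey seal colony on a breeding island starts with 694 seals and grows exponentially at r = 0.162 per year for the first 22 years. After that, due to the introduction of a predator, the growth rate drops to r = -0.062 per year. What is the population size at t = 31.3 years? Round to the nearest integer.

Phase 1: N(22) = 694·e^(0.162×22) = 694·e^3.564 = 24501.1.
Phase 2 runs for 31.3 − 22 = 9.3 years at r = -0.062.
N(31.3) = 24501.1·e^(-0.062×9.3) = 24501.1·e^-0.5766 = 13764.8.

13765 seals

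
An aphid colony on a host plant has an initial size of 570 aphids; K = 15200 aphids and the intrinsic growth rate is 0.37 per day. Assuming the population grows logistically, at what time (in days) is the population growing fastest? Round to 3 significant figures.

8.77 days

Logistic growth is fastest at N = K/2 = 7600.
A = (K − N₀)/N₀ = 25.667. Set K/(1 + A·e^(−rt)) = K/2 → A·e^(−rt) = 1.
e^(−0.37t) = 1/25.667 = 0.038961, so t = ln(25.667)/0.37 = 3.2452/0.37 = 8.7708.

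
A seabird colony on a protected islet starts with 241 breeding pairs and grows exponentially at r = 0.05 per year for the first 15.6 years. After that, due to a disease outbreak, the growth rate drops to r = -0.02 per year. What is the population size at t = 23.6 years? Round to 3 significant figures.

Phase 1: N(15.6) = 241·e^(0.05×15.6) = 241·e^0.78 = 525.735.
Phase 2 runs for 23.6 − 15.6 = 8 years at r = -0.02.
N(23.6) = 525.735·e^(-0.02×8) = 525.735·e^-0.16 = 448.002.

448 breeding pairs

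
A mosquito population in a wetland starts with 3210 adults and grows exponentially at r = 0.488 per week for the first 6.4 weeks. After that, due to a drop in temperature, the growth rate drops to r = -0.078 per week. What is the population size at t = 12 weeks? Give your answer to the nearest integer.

Phase 1: N(6.4) = 3210·e^(0.488×6.4) = 3210·e^3.123 = 72927.9.
Phase 2 runs for 12 − 6.4 = 5.6 weeks at r = -0.078.
N(12) = 72927.9·e^(-0.078×5.6) = 72927.9·e^-0.4368 = 47118.7.

47119 adults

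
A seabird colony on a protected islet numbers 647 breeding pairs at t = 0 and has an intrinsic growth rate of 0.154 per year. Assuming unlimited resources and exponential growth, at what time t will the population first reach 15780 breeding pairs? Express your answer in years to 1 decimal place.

20.7 years

Set N₀·e^(rt) = 15780: e^(0.154·t) = 15780/647 = 24.389.
0.154·t = ln(24.389) = 3.1942, so t = 3.1942/0.154 = 20.741.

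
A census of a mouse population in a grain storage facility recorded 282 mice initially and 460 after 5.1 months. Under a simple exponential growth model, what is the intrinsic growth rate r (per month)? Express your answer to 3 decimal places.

From N(t) = N₀·e^(rt): e^(r·5.1) = 460/282 = 1.6312.
r·5.1 = ln(1.6312) = 0.48932, so r = 0.48932/5.1 = 0.095945.

0.096 per month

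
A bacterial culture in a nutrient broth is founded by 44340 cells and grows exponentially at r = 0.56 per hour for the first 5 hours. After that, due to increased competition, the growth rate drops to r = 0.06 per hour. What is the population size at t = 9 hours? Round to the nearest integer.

Phase 1: N(5) = 44340·e^(0.56×5) = 44340·e^2.8 = 729156.
Phase 2 runs for 9 − 5 = 4 hours at r = 0.06.
N(9) = 729156·e^(0.06×4) = 729156·e^0.24 = 926938.

926938 cells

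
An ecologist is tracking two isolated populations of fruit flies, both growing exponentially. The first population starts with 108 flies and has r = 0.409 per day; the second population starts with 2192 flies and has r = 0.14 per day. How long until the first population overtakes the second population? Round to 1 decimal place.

11.2 days

Set 108·e^(0.409t) = 2192·e^(0.14t).
e^((0.409 − 0.14)t) = 2192/108 → e^(0.269·t) = 20.296.
0.269·t = ln(20.296) = 3.0104, so t = 3.0104/0.269 = 11.191.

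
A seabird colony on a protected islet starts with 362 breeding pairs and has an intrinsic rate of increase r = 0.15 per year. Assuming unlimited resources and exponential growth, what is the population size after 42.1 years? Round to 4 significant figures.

200100 breeding pairs

N(t) = N₀·e^(rt) = 362 × e^(0.15×42.1) = 362 × e^6.315.
e^6.315 ≈ 552.8, so N ≈ 362 × 552.8 = 200114.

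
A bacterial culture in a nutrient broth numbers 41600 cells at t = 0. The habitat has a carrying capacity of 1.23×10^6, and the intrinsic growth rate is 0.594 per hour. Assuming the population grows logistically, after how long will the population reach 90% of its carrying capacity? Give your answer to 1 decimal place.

A = (K − N₀)/N₀ = (1.23×10^6 − 41600)/41600 = 28.567.
Solve 1.23×10^6/(1 + 28.567·e^(−0.594t)) = 1.107×10^6: 1 + 28.567·e^(−0.594t) = 1.1111, so e^(−0.594t) = 0.00388945.
−0.594·t = ln(0.00388945) = -5.5495, so t = 5.5495/0.594 = 9.3426.

9.3 hours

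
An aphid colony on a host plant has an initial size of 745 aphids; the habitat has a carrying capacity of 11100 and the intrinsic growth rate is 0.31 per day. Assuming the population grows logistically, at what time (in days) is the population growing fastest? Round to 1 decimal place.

8.5 days

Logistic growth is fastest at N = K/2 = 5550.
A = (K − N₀)/N₀ = 13.899. Set K/(1 + A·e^(−rt)) = K/2 → A·e^(−rt) = 1.
e^(−0.31t) = 1/13.899 = 0.0719459, so t = ln(13.899)/0.31 = 2.6318/0.31 = 8.4898.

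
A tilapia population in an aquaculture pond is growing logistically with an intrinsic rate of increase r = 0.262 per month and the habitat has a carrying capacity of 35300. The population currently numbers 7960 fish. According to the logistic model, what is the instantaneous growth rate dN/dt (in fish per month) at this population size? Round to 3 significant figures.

dN/dt = rN(1 − N/K) = 0.262 × 7960 × (1 − 7960/35300).
1 − 7960/35300 = 0.7745; dN/dt = 0.262 × 7960 × 0.7745 = 1615.2.

1620 fish per month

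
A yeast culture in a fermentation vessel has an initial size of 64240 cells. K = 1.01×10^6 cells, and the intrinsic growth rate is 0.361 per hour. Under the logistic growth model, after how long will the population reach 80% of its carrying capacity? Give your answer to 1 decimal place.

A = (K − N₀)/N₀ = (1.01×10^6 − 64240)/64240 = 14.722.
Solve 1.01×10^6/(1 + 14.722·e^(−0.361t)) = 808000: 1 + 14.722·e^(−0.361t) = 1.25, so e^(−0.361t) = 0.0169811.
−0.361·t = ln(0.0169811) = -4.0757, so t = 4.0757/0.361 = 11.29.

11.3 hours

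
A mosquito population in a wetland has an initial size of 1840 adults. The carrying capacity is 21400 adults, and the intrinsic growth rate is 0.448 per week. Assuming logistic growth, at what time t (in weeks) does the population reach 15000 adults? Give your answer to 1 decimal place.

7.2 weeks

A = (K − N₀)/N₀ = (21400 − 1840)/1840 = 10.63.
Solve 21400/(1 + 10.63·e^(−0.448t)) = 15000: 1 + 10.63·e^(−0.448t) = 1.4267, so e^(−0.448t) = 0.0401363.
−0.448·t = ln(0.0401363) = -3.2155, so t = 3.2155/0.448 = 7.1774.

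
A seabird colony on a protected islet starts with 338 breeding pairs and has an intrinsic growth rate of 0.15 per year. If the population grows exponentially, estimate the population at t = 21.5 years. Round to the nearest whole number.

N(t) = N₀·e^(rt) = 338 × e^(0.15×21.5) = 338 × e^3.225.
e^3.225 ≈ 25.154, so N ≈ 338 × 25.154 = 8501.91.

8502 breeding pairs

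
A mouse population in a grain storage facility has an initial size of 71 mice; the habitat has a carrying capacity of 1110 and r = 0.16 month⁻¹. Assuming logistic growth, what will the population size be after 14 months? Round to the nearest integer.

A = (K − N₀)/N₀ = (1110 − 71)/71 = 14.634.
N(t) = K/(1 + A·e^(−rt)) = 1110/(1 + 14.634×e^(−0.16×14)).
e^(−2.24) = 0.10646; denominator = 1 + 14.634×0.10646 = 2.5579.
N = 1110/2.5579 = 433.951.

434 mice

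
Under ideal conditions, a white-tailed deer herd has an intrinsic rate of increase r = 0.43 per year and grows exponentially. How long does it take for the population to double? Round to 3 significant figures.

Doubling time t_d = ln(2)/r = 0.6931/0.43 = 1.612.

1.61 years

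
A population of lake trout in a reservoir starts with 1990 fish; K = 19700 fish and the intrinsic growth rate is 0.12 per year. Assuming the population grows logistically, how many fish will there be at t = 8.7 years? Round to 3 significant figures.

A = (K − N₀)/N₀ = (19700 − 1990)/1990 = 8.8995.
N(t) = K/(1 + A·e^(−rt)) = 19700/(1 + 8.8995×e^(−0.12×8.7)).
e^(−1.044) = 0.35204; denominator = 1 + 8.8995×0.35204 = 4.133.
N = 19700/4.133 = 4766.5.

4770 fish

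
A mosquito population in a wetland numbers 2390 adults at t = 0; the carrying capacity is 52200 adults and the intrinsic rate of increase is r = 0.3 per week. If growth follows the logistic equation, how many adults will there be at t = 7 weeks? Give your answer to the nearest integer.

14695 adults

A = (K − N₀)/N₀ = (52200 − 2390)/2390 = 20.841.
N(t) = K/(1 + A·e^(−rt)) = 52200/(1 + 20.841×e^(−0.3×7)).
e^(−2.1) = 0.12246; denominator = 1 + 20.841×0.12246 = 3.5521.
N = 52200/3.5521 = 14695.5.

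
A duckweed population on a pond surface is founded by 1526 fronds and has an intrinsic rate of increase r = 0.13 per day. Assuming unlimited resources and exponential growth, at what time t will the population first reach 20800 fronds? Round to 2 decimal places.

Set N₀·e^(rt) = 20800: e^(0.13·t) = 20800/1526 = 13.63.
0.13·t = ln(13.63) = 2.6123, so t = 2.6123/0.13 = 20.095.

20.09 days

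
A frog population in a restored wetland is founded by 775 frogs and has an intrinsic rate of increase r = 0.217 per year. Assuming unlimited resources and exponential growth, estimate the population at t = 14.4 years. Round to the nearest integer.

17635 frogs

N(t) = N₀·e^(rt) = 775 × e^(0.217×14.4) = 775 × e^3.125.
e^3.125 ≈ 22.755, so N ≈ 775 × 22.755 = 17635.4.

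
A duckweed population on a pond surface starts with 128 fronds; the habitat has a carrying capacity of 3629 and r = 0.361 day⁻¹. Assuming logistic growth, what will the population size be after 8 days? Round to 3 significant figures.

A = (K − N₀)/N₀ = (3629 − 128)/128 = 27.352.
N(t) = K/(1 + A·e^(−rt)) = 3629/(1 + 27.352×e^(−0.361×8)).
e^(−2.888) = 0.055687; denominator = 1 + 27.352×0.055687 = 2.5231.
N = 3629/2.5231 = 1438.29.

1440 fronds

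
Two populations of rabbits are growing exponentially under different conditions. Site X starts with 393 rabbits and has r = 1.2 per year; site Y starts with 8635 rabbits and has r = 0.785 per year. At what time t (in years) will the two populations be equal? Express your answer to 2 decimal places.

Set 393·e^(1.2t) = 8635·e^(0.785t).
e^((1.2 − 0.785)t) = 8635/393 → e^(0.415·t) = 21.972.
0.415·t = ln(21.972) = 3.0898, so t = 3.0898/0.415 = 7.4452.

7.45 years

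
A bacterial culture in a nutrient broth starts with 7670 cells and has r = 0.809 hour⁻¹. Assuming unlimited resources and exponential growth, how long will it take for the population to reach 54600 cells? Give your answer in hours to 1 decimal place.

Set N₀·e^(rt) = 54600: e^(0.809·t) = 54600/7670 = 7.1186.
0.809·t = ln(7.1186) = 1.9627, so t = 1.9627/0.809 = 2.4261.

2.4 hours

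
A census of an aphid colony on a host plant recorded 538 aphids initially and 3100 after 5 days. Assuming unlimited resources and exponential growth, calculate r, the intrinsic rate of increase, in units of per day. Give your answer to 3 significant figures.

From N(t) = N₀·e^(rt): e^(r·5) = 3100/538 = 5.7621.
r·5 = ln(5.7621) = 1.7513, so r = 1.7513/5 = 0.35026.

0.350 per day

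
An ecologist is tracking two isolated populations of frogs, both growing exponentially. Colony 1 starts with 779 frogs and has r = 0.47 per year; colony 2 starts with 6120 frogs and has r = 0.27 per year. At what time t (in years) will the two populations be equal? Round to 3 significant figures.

10.3 years

Set 779·e^(0.47t) = 6120·e^(0.27t).
e^((0.47 − 0.27)t) = 6120/779 → e^(0.2·t) = 7.8562.
0.2·t = ln(7.8562) = 2.0613, so t = 2.0613/0.2 = 10.307.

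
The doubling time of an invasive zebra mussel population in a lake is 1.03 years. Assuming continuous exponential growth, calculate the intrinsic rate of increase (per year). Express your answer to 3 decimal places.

r = ln(2)/t_d = 0.6931/1.03 = 0.67296.

0.673 per year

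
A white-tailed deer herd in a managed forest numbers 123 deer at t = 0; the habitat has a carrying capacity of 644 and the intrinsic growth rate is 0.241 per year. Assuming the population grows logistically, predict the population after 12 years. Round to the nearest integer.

A = (K − N₀)/N₀ = (644 − 123)/123 = 4.2358.
N(t) = K/(1 + A·e^(−rt)) = 644/(1 + 4.2358×e^(−0.241×12)).
e^(−2.892) = 0.055465; denominator = 1 + 4.2358×0.055465 = 1.2349.
N = 644/1.2349 = 521.484.

521 deer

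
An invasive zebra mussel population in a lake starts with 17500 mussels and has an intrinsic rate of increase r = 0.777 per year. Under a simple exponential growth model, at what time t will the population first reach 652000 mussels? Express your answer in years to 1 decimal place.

Set N₀·e^(rt) = 652000: e^(0.777·t) = 652000/17500 = 37.257.
0.777·t = ln(37.257) = 3.6178, so t = 3.6178/0.777 = 4.6562.

4.7 years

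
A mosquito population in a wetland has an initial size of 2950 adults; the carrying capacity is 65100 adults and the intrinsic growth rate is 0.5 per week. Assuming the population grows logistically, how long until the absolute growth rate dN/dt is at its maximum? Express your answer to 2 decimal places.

Logistic growth is fastest at N = K/2 = 32550.
A = (K − N₀)/N₀ = 21.068. Set K/(1 + A·e^(−rt)) = K/2 → A·e^(−rt) = 1.
e^(−0.5t) = 1/21.068 = 0.0474658, so t = ln(21.068)/0.5 = 3.0477/0.5 = 6.0955.

6.10 weeks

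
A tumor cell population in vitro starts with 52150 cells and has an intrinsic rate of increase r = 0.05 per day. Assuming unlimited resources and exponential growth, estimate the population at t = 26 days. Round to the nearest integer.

191354 cells

N(t) = N₀·e^(rt) = 52150 × e^(0.05×26) = 52150 × e^1.3.
e^1.3 ≈ 3.6693, so N ≈ 52150 × 3.6693 = 191354.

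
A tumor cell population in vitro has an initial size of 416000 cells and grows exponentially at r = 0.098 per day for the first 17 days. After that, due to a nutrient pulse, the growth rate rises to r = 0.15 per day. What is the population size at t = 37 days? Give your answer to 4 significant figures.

Phase 1: N(17) = 416000·e^(0.098×17) = 416000·e^1.666 = 2.20104×10^6.
Phase 2 runs for 37 − 17 = 20 days at r = 0.15.
N(37) = 2.20104×10^6·e^(0.15×20) = 2.20104×10^6·e^3 = 4.420907×10^7.

44210000 cells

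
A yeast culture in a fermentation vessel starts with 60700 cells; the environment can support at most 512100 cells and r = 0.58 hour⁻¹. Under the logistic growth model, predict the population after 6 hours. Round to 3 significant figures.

417000 cells

A = (K − N₀)/N₀ = (512100 − 60700)/60700 = 7.4366.
N(t) = K/(1 + A·e^(−rt)) = 512100/(1 + 7.4366×e^(−0.58×6)).
e^(−3.48) = 0.030807; denominator = 1 + 7.4366×0.030807 = 1.2291.
N = 512100/1.2291 = 416646.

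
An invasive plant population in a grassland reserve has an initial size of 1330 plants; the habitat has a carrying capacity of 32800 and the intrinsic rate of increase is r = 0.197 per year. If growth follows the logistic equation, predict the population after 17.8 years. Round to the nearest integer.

19183 plants

A = (K − N₀)/N₀ = (32800 − 1330)/1330 = 23.662.
N(t) = K/(1 + A·e^(−rt)) = 32800/(1 + 23.662×e^(−0.197×17.8)).
e^(−3.507) = 0.029999; denominator = 1 + 23.662×0.029999 = 1.7098.
N = 32800/1.7098 = 19183.3.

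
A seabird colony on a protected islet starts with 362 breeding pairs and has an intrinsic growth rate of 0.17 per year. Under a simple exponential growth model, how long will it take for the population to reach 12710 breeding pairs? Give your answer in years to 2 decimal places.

Set N₀·e^(rt) = 12710: e^(0.17·t) = 12710/362 = 35.11.
0.17·t = ln(35.11) = 3.5585, so t = 3.5585/0.17 = 20.932.

20.93 years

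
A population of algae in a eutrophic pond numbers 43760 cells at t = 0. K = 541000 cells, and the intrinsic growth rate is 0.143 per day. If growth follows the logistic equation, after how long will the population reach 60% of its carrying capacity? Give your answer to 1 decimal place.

19.8 days

A = (K − N₀)/N₀ = (541000 − 43760)/43760 = 11.363.
Solve 541000/(1 + 11.363·e^(−0.143t)) = 324600: 1 + 11.363·e^(−0.143t) = 1.6667, so e^(−0.143t) = 0.0586705.
−0.143·t = ln(0.0586705) = -2.8358, so t = 2.8358/0.143 = 19.831.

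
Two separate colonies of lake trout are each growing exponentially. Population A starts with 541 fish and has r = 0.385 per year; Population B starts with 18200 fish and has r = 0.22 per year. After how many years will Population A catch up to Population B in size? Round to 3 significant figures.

21.3 years

Set 541·e^(0.385t) = 18200·e^(0.22t).
e^((0.385 − 0.22)t) = 18200/541 → e^(0.165·t) = 33.641.
0.165·t = ln(33.641) = 3.5158, so t = 3.5158/0.165 = 21.308.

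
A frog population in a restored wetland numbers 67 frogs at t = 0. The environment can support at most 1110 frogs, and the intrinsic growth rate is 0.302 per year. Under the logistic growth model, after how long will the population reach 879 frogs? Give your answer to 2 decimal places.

13.52 years

A = (K − N₀)/N₀ = (1110 − 67)/67 = 15.567.
Solve 1110/(1 + 15.567·e^(−0.302t)) = 879: 1 + 15.567·e^(−0.302t) = 1.2628, so e^(−0.302t) = 0.0168816.
−0.302·t = ln(0.0168816) = -4.0815, so t = 4.0815/0.302 = 13.515.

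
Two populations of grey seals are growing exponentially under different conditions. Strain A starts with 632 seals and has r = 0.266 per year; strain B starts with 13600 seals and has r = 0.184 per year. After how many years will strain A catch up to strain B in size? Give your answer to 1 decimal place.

Set 632·e^(0.266t) = 13600·e^(0.184t).
e^((0.266 − 0.184)t) = 13600/632 → e^(0.082·t) = 21.519.
0.082·t = ln(21.519) = 3.0689, so t = 3.0689/0.082 = 37.426.

37.4 years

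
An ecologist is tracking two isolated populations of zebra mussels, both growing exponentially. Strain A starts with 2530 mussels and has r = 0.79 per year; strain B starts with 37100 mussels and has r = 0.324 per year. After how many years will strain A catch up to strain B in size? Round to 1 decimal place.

Set 2530·e^(0.79t) = 37100·e^(0.324t).
e^((0.79 − 0.324)t) = 37100/2530 → e^(0.466·t) = 14.664.
0.466·t = ln(14.664) = 2.6854, so t = 2.6854/0.466 = 5.7627.

5.8 years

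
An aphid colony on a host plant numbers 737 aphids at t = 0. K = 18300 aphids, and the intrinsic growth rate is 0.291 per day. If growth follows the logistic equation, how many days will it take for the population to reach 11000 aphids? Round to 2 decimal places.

12.31 days

A = (K − N₀)/N₀ = (18300 − 737)/737 = 23.83.
Solve 18300/(1 + 23.83·e^(−0.291t)) = 11000: 1 + 23.83·e^(−0.291t) = 1.6636, so e^(−0.291t) = 0.0278483.
−0.291·t = ln(0.0278483) = -3.581, so t = 3.581/0.291 = 12.306.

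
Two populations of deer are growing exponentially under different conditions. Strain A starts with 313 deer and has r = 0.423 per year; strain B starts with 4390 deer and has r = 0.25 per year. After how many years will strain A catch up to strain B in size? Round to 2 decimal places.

15.27 years

Set 313·e^(0.423t) = 4390·e^(0.25t).
e^((0.423 − 0.25)t) = 4390/313 → e^(0.173·t) = 14.026.
0.173·t = ln(14.026) = 2.6409, so t = 2.6409/0.173 = 15.265.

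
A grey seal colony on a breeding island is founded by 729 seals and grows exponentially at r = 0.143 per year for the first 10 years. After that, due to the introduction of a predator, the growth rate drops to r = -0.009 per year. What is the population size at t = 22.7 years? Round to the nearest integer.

Phase 1: N(10) = 729·e^(0.143×10) = 729·e^1.43 = 3046.27.
Phase 2 runs for 22.7 − 10 = 12.7 years at r = -0.009.
N(22.7) = 3046.27·e^(-0.009×12.7) = 3046.27·e^-0.1143 = 2717.24.

2717 seals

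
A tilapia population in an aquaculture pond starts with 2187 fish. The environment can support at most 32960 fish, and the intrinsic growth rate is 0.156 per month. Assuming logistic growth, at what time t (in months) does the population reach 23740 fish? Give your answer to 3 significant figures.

A = (K − N₀)/N₀ = (32960 − 2187)/2187 = 14.071.
Solve 32960/(1 + 14.071·e^(−0.156t)) = 23740: 1 + 14.071·e^(−0.156t) = 1.3884, so e^(−0.156t) = 0.0276013.
−0.156·t = ln(0.0276013) = -3.5899, so t = 3.5899/0.156 = 23.012.

23.0 months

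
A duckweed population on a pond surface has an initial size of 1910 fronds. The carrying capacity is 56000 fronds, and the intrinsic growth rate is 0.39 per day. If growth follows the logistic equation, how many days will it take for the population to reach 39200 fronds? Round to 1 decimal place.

A = (K − N₀)/N₀ = (56000 − 1910)/1910 = 28.319.
Solve 56000/(1 + 28.319·e^(−0.39t)) = 39200: 1 + 28.319·e^(−0.39t) = 1.4286, so e^(−0.39t) = 0.0151335.
−0.39·t = ln(0.0151335) = -4.1908, so t = 4.1908/0.39 = 10.746.

10.7 days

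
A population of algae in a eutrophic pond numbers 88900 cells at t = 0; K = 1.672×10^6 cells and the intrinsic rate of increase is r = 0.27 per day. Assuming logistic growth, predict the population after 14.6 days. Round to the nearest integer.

A = (K − N₀)/N₀ = (1.672×10^6 − 88900)/88900 = 17.808.
N(t) = K/(1 + A·e^(−rt)) = 1.672×10^6/(1 + 17.808×e^(−0.27×14.6)).
e^(−3.942) = 0.019409; denominator = 1 + 17.808×0.019409 = 1.3456.
N = 1.672×10^6/1.3456 = 1.242536×10^6.

1242536 cells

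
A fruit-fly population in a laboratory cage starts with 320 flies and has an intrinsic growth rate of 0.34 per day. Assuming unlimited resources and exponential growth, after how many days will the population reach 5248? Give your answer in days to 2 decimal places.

Set N₀·e^(rt) = 5248: e^(0.34·t) = 5248/320 = 16.4.
0.34·t = ln(16.4) = 2.7973, so t = 2.7973/0.34 = 8.2273.

8.23 days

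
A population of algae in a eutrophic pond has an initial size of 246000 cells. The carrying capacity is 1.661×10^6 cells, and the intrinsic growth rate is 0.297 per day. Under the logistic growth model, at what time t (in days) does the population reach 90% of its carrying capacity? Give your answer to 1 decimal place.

13.3 days

A = (K − N₀)/N₀ = (1.661×10^6 − 246000)/246000 = 5.752.
Solve 1.661×10^6/(1 + 5.752·e^(−0.297t)) = 1.4949×10^6: 1 + 5.752·e^(−0.297t) = 1.1111, so e^(−0.297t) = 0.0193168.
−0.297·t = ln(0.0193168) = -3.9468, so t = 3.9468/0.297 = 13.289.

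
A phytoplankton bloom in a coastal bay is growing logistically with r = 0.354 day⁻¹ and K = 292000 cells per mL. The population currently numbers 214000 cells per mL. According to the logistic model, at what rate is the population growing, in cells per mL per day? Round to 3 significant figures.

dN/dt = rN(1 − N/K) = 0.354 × 214000 × (1 − 214000/292000).
1 − 214000/292000 = 0.26712; dN/dt = 0.354 × 214000 × 0.26712 = 20236.

20200 cells per mL per day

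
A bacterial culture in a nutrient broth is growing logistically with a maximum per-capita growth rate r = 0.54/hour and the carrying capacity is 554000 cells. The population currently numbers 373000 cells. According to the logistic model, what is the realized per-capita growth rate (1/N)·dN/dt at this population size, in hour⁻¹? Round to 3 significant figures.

0.176 per hour

(1/N)·dN/dt = r(1 − N/K) = 0.54 × (1 − 373000/554000).
= 0.54 × 0.32671 = 0.17643.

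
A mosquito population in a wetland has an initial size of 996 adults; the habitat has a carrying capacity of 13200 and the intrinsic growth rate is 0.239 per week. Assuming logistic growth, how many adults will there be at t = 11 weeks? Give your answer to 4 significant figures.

A = (K − N₀)/N₀ = (13200 − 996)/996 = 12.253.
N(t) = K/(1 + A·e^(−rt)) = 13200/(1 + 12.253×e^(−0.239×11)).
e^(−2.629) = 0.072151; denominator = 1 + 12.253×0.072151 = 1.8841.
N = 13200/1.8841 = 7006.14.

7006 adults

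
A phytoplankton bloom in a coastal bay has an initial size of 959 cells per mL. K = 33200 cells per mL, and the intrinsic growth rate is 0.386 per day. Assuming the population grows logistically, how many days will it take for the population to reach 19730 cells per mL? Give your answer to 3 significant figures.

A = (K − N₀)/N₀ = (33200 − 959)/959 = 33.619.
Solve 33200/(1 + 33.619·e^(−0.386t)) = 19730: 1 + 33.619·e^(−0.386t) = 1.6827, so e^(−0.386t) = 0.0203072.
−0.386·t = ln(0.0203072) = -3.8968, so t = 3.8968/0.386 = 10.095.

10.1 days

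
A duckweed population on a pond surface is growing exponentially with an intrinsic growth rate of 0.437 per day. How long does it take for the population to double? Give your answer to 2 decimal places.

Doubling time t_d = ln(2)/r = 0.6931/0.437 = 1.5861.

1.59 days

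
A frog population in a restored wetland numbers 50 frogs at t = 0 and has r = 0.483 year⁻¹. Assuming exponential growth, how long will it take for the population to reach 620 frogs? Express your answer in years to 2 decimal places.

Set N₀·e^(rt) = 620: e^(0.483·t) = 620/50 = 12.4.
0.483·t = ln(12.4) = 2.5177, so t = 2.5177/0.483 = 5.2126.

5.21 years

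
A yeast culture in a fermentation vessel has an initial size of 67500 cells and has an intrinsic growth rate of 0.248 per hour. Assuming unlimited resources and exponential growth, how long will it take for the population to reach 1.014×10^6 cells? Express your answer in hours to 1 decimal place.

Set N₀·e^(rt) = 1.014×10^6: e^(0.248·t) = 1.014×10^6/67500 = 15.022.
0.248·t = ln(15.022) = 2.7095, so t = 2.7095/0.248 = 10.926.

10.9 hours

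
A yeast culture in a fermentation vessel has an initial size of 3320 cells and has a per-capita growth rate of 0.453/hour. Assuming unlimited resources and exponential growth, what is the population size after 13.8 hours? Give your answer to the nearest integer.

N(t) = N₀·e^(rt) = 3320 × e^(0.453×13.8) = 3320 × e^6.251.
e^6.251 ≈ 518.74, so N ≈ 3320 × 518.74 = 1.722212×10^6.

1722212 cells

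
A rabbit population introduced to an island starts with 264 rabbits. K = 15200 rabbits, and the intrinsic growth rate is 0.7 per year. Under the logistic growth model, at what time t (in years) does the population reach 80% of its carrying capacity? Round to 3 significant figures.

A = (K − N₀)/N₀ = (15200 − 264)/264 = 56.576.
Solve 15200/(1 + 56.576·e^(−0.7t)) = 12160: 1 + 56.576·e^(−0.7t) = 1.25, so e^(−0.7t) = 0.00441885.
−0.7·t = ln(0.00441885) = -5.4219, so t = 5.4219/0.7 = 7.7455.

7.75 years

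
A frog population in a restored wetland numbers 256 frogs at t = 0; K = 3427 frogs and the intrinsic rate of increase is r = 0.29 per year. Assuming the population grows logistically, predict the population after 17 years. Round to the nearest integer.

3145 frogs

A = (K − N₀)/N₀ = (3427 − 256)/256 = 12.387.
N(t) = K/(1 + A·e^(−rt)) = 3427/(1 + 12.387×e^(−0.29×17)).
e^(−4.93) = 0.0072265; denominator = 1 + 12.387×0.0072265 = 1.0895.
N = 3427/1.0895 = 3145.44.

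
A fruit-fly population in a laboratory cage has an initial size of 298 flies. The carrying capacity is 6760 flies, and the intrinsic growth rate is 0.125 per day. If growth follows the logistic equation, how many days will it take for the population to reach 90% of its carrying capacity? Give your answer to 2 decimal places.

A = (K − N₀)/N₀ = (6760 − 298)/298 = 21.685.
Solve 6760/(1 + 21.685·e^(−0.125t)) = 6084: 1 + 21.685·e^(−0.125t) = 1.1111, so e^(−0.125t) = 0.00512397.
−0.125·t = ln(0.00512397) = -5.2738, so t = 5.2738/0.125 = 42.191.

42.19 days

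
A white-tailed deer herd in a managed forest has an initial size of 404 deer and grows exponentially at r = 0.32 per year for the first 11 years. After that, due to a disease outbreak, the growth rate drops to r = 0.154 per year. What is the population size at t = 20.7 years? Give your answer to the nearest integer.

Phase 1: N(11) = 404·e^(0.32×11) = 404·e^3.52 = 13648.9.
Phase 2 runs for 20.7 − 11 = 9.7 years at r = 0.154.
N(20.7) = 13648.9·e^(0.154×9.7) = 13648.9·e^1.494 = 60792.1.

60792 deer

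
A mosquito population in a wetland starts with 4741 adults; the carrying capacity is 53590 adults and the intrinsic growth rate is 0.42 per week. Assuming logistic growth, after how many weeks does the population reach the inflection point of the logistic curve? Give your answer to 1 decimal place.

Logistic growth is fastest at N = K/2 = 26795.
A = (K − N₀)/N₀ = 10.304. Set K/(1 + A·e^(−rt)) = K/2 → A·e^(−rt) = 1.
e^(−0.42t) = 1/10.304 = 0.0970542, so t = ln(10.304)/0.42 = 2.3325/0.42 = 5.5535.

5.6 weeks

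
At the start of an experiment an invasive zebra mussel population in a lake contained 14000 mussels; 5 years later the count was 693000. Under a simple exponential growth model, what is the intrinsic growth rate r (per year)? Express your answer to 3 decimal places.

From N(t) = N₀·e^(rt): e^(r·5) = 693000/14000 = 49.5.
r·5 = ln(49.5) = 3.902, so r = 3.902/5 = 0.78039.

0.780 per year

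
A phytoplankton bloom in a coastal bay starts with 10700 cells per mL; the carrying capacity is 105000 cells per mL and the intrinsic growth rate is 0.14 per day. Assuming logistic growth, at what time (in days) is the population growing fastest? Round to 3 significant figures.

15.5 days

Logistic growth is fastest at N = K/2 = 52500.
A = (K − N₀)/N₀ = 8.8131. Set K/(1 + A·e^(−rt)) = K/2 → A·e^(−rt) = 1.
e^(−0.14t) = 1/8.8131 = 0.113468, so t = ln(8.8131)/0.14 = 2.1762/0.14 = 15.545.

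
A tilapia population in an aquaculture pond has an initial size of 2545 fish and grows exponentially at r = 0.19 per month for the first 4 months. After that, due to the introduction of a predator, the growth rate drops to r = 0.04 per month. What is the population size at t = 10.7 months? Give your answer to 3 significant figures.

7110 fish

Phase 1: N(4) = 2545·e^(0.19×4) = 2545·e^0.76 = 5441.91.
Phase 2 runs for 10.7 − 4 = 6.7 months at r = 0.04.
N(10.7) = 5441.91·e^(0.04×6.7) = 5441.91·e^0.268 = 7114.47.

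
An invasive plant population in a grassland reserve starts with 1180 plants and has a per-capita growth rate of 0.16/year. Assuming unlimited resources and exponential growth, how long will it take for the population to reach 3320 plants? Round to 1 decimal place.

Set N₀·e^(rt) = 3320: e^(0.16·t) = 3320/1180 = 2.8136.
0.16·t = ln(2.8136) = 1.0345, so t = 1.0345/0.16 = 6.4653.

6.5 years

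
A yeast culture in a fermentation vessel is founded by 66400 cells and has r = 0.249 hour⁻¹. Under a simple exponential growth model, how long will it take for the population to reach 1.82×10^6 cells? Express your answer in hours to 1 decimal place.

Set N₀·e^(rt) = 1.82×10^6: e^(0.249·t) = 1.82×10^6/66400 = 27.41.
0.249·t = ln(27.41) = 3.3109, so t = 3.3109/0.249 = 13.297.

13.3 hours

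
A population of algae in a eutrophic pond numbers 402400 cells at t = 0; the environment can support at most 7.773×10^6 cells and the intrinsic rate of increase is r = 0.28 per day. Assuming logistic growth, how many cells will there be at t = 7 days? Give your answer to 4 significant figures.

A = (K − N₀)/N₀ = (7.773×10^6 − 402400)/402400 = 18.317.
N(t) = K/(1 + A·e^(−rt)) = 7.773×10^6/(1 + 18.317×e^(−0.28×7)).
e^(−1.96) = 0.14086; denominator = 1 + 18.317×0.14086 = 3.58.
N = 7.773×10^6/3.58 = 2.1712×10^6.

2171000 cells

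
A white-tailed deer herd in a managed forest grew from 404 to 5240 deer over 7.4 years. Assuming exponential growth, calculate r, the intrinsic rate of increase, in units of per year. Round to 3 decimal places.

From N(t) = N₀·e^(rt): e^(r·7.4) = 5240/404 = 12.97.
r·7.4 = ln(12.97) = 2.5627, so r = 2.5627/7.4 = 0.34631.

0.346 per year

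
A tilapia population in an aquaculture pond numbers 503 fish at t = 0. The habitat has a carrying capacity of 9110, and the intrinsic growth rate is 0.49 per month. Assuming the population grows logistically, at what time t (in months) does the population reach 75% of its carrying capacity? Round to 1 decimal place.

A = (K − N₀)/N₀ = (9110 − 503)/503 = 17.111.
Solve 9110/(1 + 17.111·e^(−0.49t)) = 6832.5: 1 + 17.111·e^(−0.49t) = 1.3333, so e^(−0.49t) = 0.0194803.
−0.49·t = ln(0.0194803) = -3.9384, so t = 3.9384/0.49 = 8.0375.

8.0 months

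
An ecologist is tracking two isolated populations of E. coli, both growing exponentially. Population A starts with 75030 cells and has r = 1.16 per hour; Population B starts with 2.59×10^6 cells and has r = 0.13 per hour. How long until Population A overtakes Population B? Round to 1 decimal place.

Set 75030·e^(1.16t) = 2.59×10^6·e^(0.13t).
e^((1.16 − 0.13)t) = 2.59×10^6/75030 → e^(1.03·t) = 34.52.
1.03·t = ln(34.52) = 3.5415, so t = 3.5415/1.03 = 3.4384.

3.4 hours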